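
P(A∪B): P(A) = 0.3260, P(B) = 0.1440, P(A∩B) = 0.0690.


P(A∪B) = 0.3260 + 0.1440 - 0.0690
= 0.4700 - 0.0690
= 0.4010

P(A∪B) = 0.4010


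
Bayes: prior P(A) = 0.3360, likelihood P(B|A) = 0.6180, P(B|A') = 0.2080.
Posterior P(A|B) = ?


P(B) = P(B|A)*P(A) + P(B|A')*P(A')
= 0.6180*0.3360 + 0.2080*0.6640
= 0.207648 + 0.138112 = 0.345760
P(A|B) = 0.207648/0.345760 = 0.6006

P(A|B) = 0.6006


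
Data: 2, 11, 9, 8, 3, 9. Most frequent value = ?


Frequencies: 2:1, 3:1, 8:1, 9:2, 11:1
Max frequency = 2
Mode = 9

Mode = 9


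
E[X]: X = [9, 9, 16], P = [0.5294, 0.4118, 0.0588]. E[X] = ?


E[X] = 9*0.5294 + 9*0.4118 + 16*0.0588
= 4.7646 + 3.7062 + 0.9408
= 9.4116

E[X] = 9.4116


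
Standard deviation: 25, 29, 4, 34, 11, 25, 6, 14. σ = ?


Mean = 18.5000
Variance = 109.7500
SD = sqrt(109.7500) = 10.4762

SD = 10.4762


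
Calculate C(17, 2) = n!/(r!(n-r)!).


C(17,2) = 17!/(2! × 15!)
= 355687428096000/(2 × 1307674368000)
= 136

C(17,2) = 136


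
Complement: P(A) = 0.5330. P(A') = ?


P(not A) = 1 - 0.5330 = 0.4670

P(not A) = 0.4670


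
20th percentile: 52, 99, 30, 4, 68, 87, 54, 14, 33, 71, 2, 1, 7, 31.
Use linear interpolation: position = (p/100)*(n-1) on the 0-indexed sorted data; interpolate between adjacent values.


Sorted: 1, 2, 4, 7, 14, 30, 31, 33, 52, 54, 68, 71, 87, 99
n = 14
Index = 20/100 * 13 = 2.6000
Lower = data[2] = 4, Upper = data[3] = 7
P20 = 4 + 0.6000*(3) = 5.8000

P20 = 5.8000


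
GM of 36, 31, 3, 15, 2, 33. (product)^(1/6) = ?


Product = 36 × 31 × 3 × 15 × 2 × 33 = 3314520
GM = 3314520^(1/6) = 12.2106

GM = 12.2106


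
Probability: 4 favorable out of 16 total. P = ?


P = 4/16 = 0.2500

P = 0.2500


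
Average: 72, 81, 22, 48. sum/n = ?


Sum = 72 + 81 + 22 + 48 = 223
n = 4
Mean = 223/4 = 55.7500

Mean = 55.7500


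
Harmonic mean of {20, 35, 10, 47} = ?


Sum of reciprocals = 1/20 + 1/35 + 1/10 + 1/47 = 0.199848
HM = 4/0.199848 = 20.0152

HM = 20.0152


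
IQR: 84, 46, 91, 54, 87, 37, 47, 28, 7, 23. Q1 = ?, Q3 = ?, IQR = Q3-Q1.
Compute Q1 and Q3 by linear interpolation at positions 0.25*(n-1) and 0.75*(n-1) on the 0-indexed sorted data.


Sorted: 7, 23, 28, 37, 46, 47, 54, 84, 87, 91
Q1 (25th %ile) = 30.2500
Q3 (75th %ile) = 76.5000
IQR = 76.5000 - 30.2500 = 46.2500

IQR = 46.2500


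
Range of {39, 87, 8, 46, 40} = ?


Max = 87, Min = 8
Range = 87 - 8 = 79

Range = 79


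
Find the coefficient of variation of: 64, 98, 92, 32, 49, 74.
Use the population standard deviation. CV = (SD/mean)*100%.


Mean = 68.1667
SD = 23.0392
CV = (23.0392/68.1667)*100 = 33.7984%

CV = 33.7984%


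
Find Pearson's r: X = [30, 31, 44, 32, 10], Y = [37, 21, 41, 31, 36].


Mean X = 29.4000, Mean Y = 33.2000
SD X = 10.947146, SD Y = 6.881860
Cov = 7.320000
r = 7.320000/(10.947146*6.881860) = 0.0972

r = 0.0972


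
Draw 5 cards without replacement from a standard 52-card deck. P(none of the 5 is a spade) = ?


P(no spades) = (39/52) × (38/51) × (37/50) × (36/49) × (35/48)
= 0.2215

P = 0.2215


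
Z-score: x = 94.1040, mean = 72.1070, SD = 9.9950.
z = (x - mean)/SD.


z = (94.1040 - 72.1070)/9.9950
= 21.9970/9.9950
= 2.2008

z = 2.2008


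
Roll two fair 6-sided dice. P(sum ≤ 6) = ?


Total outcomes = 6×6 = 36
Favorable (sum ≤ 6): 15
P = 15/36 = 0.4167

P = 0.4167


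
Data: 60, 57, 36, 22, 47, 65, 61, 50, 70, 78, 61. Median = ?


Sorted: 22, 36, 47, 50, 57, 60, 61, 61, 65, 70, 78
n = 11 (odd)
Middle value = 60

Median = 60


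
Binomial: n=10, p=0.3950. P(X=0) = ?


C(10,0) = 1
p^0 = 1.000000
(1-p)^10 = 0.006570
P = 1 * 1.000000 * 0.006570 = 0.0066

P(X=0) = 0.0066


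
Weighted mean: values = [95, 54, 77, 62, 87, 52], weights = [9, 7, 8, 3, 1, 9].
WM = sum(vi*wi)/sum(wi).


Numerator = 95*9 + 54*7 + 77*8 + 62*3 + 87*1 + 52*9 = 2590
Denominator = 9 + 7 + 8 + 3 + 1 + 9 = 37
WM = 2590/37 = 70.0000

WM = 70.0000


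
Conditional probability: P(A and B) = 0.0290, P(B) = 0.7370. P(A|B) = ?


P(A|B) = 0.0290/0.7370 = 0.0393

P(A|B) = 0.0393


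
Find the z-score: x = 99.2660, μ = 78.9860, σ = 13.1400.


z = (99.2660 - 78.9860)/13.1400
= 20.2800/13.1400
= 1.5434

z = 1.5434


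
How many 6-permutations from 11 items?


P(11,6) = 11!/5!
= 39916800/120
= 332640

P(11,6) = 332640


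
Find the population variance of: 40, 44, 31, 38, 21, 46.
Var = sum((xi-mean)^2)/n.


Mean = 36.6667
Squared deviations: 11.1111, 53.7778, 32.1111, 1.7778, 245.4444, 87.1111
Sum = 431.3333
Variance = 431.3333/6 = 71.8889

Variance = 71.8889


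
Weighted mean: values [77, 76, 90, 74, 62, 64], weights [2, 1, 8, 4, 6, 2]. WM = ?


Numerator = 77*2 + 76*1 + 90*8 + 74*4 + 62*6 + 64*2 = 1746
Denominator = 2 + 1 + 8 + 4 + 6 + 2 = 23
WM = 1746/23 = 75.9130

WM = 75.9130


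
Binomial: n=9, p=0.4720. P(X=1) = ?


C(9,1) = 9
p^1 = 0.472000
(1-p)^8 = 0.006040
P = 9 * 0.472000 * 0.006040 = 0.0257

P(X=1) = 0.0257


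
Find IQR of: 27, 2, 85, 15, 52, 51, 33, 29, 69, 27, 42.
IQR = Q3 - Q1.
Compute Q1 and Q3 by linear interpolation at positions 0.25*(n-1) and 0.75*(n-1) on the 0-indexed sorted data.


Sorted: 2, 15, 27, 27, 29, 33, 42, 51, 52, 69, 85
Q1 (25th %ile) = 27.0000
Q3 (75th %ile) = 51.5000
IQR = 51.5000 - 27.0000 = 24.5000

IQR = 24.5000


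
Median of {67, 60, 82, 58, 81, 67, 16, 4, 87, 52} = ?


Sorted: 4, 16, 52, 58, 60, 67, 67, 81, 82, 87
n = 10 (even)
Middle values: 60 and 67
Median = (60+67)/2 = 63.5000

Median = 63.5000


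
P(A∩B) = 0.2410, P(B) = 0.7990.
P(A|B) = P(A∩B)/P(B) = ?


P(A|B) = 0.2410/0.7990 = 0.3016

P(A|B) = 0.3016


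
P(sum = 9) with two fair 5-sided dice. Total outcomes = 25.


Total outcomes = 5×5 = 25
Favorable (sum = 9): 2
P = 2/25 = 0.0800

P = 0.0800


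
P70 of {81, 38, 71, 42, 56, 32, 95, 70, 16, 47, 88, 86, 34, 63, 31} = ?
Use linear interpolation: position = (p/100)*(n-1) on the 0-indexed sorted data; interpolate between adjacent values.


Sorted: 16, 31, 32, 34, 38, 42, 47, 56, 63, 70, 71, 81, 86, 88, 95
n = 15
Index = 70/100 * 14 = 9.8000
Lower = data[9] = 70, Upper = data[10] = 71
P70 = 70 + 0.8000*(1) = 70.8000

P70 = 70.8000


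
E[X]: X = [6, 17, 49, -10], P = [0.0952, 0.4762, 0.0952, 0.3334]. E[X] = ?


E[X] = 6*0.0952 + 17*0.4762 + 49*0.0952 - 10*0.3334
= 0.5712 + 8.0954 + 4.6648 - 3.3340
= 9.9974

E[X] = 9.9974


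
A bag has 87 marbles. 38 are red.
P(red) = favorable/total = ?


P = 38/87 = 0.4368

P = 0.4368


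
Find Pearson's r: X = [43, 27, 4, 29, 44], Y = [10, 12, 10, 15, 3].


Mean X = 29.4000, Mean Y = 10.0000
SD X = 14.485855, SD Y = 3.949684
Cov = -21.800000
r = -21.800000/(14.485855*3.949684) = -0.3810

r = -0.3810


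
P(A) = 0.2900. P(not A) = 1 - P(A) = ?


P(not A) = 1 - 0.2900 = 0.7100

P(not A) = 0.7100


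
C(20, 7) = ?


C(20,7) = 20!/(7! × 13!)
= 2432902008176640000/(5040 × 6227020800)
= 77520

C(20,7) = 77520


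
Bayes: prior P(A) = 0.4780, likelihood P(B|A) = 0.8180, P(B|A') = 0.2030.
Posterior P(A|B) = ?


P(B) = P(B|A)*P(A) + P(B|A')*P(A')
= 0.8180*0.4780 + 0.2030*0.5220
= 0.391004 + 0.105966 = 0.496970
P(A|B) = 0.391004/0.496970 = 0.7868

P(A|B) = 0.7868


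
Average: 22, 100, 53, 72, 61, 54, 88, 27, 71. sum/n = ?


Sum = 22 + 100 + 53 + 72 + 61 + 54 + 88 + 27 + 71 = 548
n = 9
Mean = 548/9 = 60.8889

Mean = 60.8889


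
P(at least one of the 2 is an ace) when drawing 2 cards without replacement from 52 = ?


P(at least one) = 1 - P(none)
P(none) = (48/52) × (47/51) = 0.850679
P(at least one) = 1 - 0.850679 = 0.1493

P = 0.1493


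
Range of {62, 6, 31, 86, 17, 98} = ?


Max = 98, Min = 6
Range = 98 - 6 = 92

Range = 92


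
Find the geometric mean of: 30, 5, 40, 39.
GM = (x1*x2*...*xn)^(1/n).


Product = 30 × 5 × 40 × 39 = 234000
GM = 234000^(1/4) = 21.9940

GM = 21.9940


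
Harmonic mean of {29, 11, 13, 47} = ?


Sum of reciprocals = 1/29 + 1/11 + 1/13 + 1/47 = 0.223592
HM = 4/0.223592 = 17.8898

HM = 17.8898


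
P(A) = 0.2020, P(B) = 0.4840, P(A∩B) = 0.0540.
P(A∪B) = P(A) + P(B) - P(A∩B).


P(A∪B) = 0.2020 + 0.4840 - 0.0540
= 0.6860 - 0.0540
= 0.6320

P(A∪B) = 0.6320


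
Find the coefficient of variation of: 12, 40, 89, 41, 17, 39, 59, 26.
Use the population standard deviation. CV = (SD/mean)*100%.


Mean = 40.3750
SD = 23.1081
CV = (23.1081/40.3750)*100 = 57.2337%

CV = 57.2337%


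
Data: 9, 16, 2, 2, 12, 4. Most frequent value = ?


Frequencies: 2:2, 4:1, 9:1, 12:1, 16:1
Max frequency = 2
Mode = 2

Mode = 2


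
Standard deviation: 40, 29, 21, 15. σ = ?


Mean = 26.2500
Variance = 87.6875
SD = sqrt(87.6875) = 9.3642

SD = 9.3642


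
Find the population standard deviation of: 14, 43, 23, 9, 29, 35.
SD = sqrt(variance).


Mean = 25.5000
Variance = 136.5833
SD = sqrt(136.5833) = 11.6869

SD = 11.6869


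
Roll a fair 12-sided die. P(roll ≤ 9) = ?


Favorable outcomes (roll ≤ 9): 9
Total outcomes = 12
P = 9/12 = 0.7500

P = 0.7500


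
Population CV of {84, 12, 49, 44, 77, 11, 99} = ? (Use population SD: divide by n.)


Mean = 53.7143
SD = 32.0523
CV = (32.0523/53.7143)*100 = 59.6717%

CV = 59.6717%


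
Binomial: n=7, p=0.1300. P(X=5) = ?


C(7,5) = 21
p^5 = 3.712930e-05
(1-p)^2 = 0.756900
P = 21 * 3.712930e-05 * 0.756900 = 0.0006

P(X=5) = 0.0006


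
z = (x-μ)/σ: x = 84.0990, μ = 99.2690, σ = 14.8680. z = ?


z = (84.0990 - 99.2690)/14.8680
= -15.1700/14.8680
= -1.0203

z = -1.0203


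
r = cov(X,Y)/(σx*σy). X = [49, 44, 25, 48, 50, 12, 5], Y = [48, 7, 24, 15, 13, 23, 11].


Mean X = 33.2857, Mean Y = 20.1429
SD X = 17.645026, SD Y = 12.721507
Cov = 38.244898
r = 38.244898/(17.645026*12.721507) = 0.1704

r = 0.1704


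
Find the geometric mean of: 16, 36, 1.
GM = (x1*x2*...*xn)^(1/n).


Product = 16 × 36 × 1 = 576
GM = 576^(1/3) = 8.3203

GM = 8.3203


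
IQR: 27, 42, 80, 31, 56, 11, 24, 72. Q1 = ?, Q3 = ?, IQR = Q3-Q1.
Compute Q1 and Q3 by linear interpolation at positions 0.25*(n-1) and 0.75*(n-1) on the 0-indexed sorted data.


Sorted: 11, 24, 27, 31, 42, 56, 72, 80
Q1 (25th %ile) = 26.2500
Q3 (75th %ile) = 60.0000
IQR = 60.0000 - 26.2500 = 33.7500

IQR = 33.7500


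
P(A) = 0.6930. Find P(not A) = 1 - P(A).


P(not A) = 1 - 0.6930 = 0.3070

P(not A) = 0.3070


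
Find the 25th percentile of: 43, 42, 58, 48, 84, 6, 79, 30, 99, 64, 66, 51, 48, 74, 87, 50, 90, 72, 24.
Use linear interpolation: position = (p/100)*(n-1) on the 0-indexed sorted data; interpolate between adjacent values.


Sorted: 6, 24, 30, 42, 43, 48, 48, 50, 51, 58, 64, 66, 72, 74, 79, 84, 87, 90, 99
n = 19
Index = 25/100 * 18 = 4.5000
Lower = data[4] = 43, Upper = data[5] = 48
P25 = 43 + 0.5000*(5) = 45.5000

P25 = 45.5000


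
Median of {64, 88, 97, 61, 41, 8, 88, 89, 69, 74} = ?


Sorted: 8, 41, 61, 64, 69, 74, 88, 88, 89, 97
n = 10 (even)
Middle values: 69 and 74
Median = (69+74)/2 = 71.5000

Median = 71.5000


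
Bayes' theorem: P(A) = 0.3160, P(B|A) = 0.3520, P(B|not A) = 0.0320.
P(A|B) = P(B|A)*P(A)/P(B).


P(B) = P(B|A)*P(A) + P(B|A')*P(A')
= 0.3520*0.3160 + 0.0320*0.6840
= 0.111232 + 0.021888 = 0.133120
P(A|B) = 0.111232/0.133120 = 0.8356

P(A|B) = 0.8356


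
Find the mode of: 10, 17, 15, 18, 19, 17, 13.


Frequencies: 10:1, 13:1, 15:1, 17:2, 18:1, 19:1
Max frequency = 2
Mode = 17

Mode = 17


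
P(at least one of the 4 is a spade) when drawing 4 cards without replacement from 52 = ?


P(at least one) = 1 - P(none)
P(none) = (39/52) × (38/51) × (37/50) × (36/49) = 0.303818
P(at least one) = 1 - 0.303818 = 0.6962

P = 0.6962


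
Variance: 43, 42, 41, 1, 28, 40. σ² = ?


Mean = 32.5000
Squared deviations: 110.2500, 90.2500, 72.2500, 992.2500, 20.2500, 56.2500
Sum = 1341.5000
Variance = 1341.5000/6 = 223.5833

Variance = 223.5833


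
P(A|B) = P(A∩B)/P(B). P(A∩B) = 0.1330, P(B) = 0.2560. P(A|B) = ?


P(A|B) = 0.1330/0.2560 = 0.5195

P(A|B) = 0.5195


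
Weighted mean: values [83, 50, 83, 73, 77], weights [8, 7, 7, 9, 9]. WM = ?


Numerator = 83*8 + 50*7 + 83*7 + 73*9 + 77*9 = 2945
Denominator = 8 + 7 + 7 + 9 + 9 = 40
WM = 2945/40 = 73.6250

WM = 73.6250


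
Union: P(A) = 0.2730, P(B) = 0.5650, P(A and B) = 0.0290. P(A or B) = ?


P(A∪B) = 0.2730 + 0.5650 - 0.0290
= 0.8380 - 0.0290
= 0.8090

P(A∪B) = 0.8090


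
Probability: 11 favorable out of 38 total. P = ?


P = 11/38 = 0.2895

P = 0.2895


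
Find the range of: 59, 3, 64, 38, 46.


Max = 64, Min = 3
Range = 64 - 3 = 61

Range = 61


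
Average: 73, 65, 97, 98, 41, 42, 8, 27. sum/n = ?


Sum = 73 + 65 + 97 + 98 + 41 + 42 + 8 + 27 = 451
n = 8
Mean = 451/8 = 56.3750

Mean = 56.3750


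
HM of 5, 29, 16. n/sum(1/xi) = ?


Sum of reciprocals = 1/5 + 1/29 + 1/16 = 0.296983
HM = 3/0.296983 = 10.1016

HM = 10.1016


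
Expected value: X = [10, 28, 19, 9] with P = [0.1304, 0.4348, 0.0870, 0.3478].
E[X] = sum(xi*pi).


E[X] = 10*0.1304 + 28*0.4348 + 19*0.0870 + 9*0.3478
= 1.3040 + 12.1744 + 1.6530 + 3.1302
= 18.2616

E[X] = 18.2616


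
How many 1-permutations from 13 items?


P(13,1) = 13!/12!
= 6227020800/479001600
= 13

P(13,1) = 13


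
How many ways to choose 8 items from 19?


C(19,8) = 19!/(8! × 11!)
= 121645100408832000/(40320 × 39916800)
= 75582

C(19,8) = 75582


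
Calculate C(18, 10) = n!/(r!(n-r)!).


C(18,10) = 18!/(10! × 8!)
= 6402373705728000/(3628800 × 40320)
= 43758

C(18,10) = 43758


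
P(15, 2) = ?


P(15,2) = 15!/13!
= 1307674368000/6227020800
= 210

P(15,2) = 210


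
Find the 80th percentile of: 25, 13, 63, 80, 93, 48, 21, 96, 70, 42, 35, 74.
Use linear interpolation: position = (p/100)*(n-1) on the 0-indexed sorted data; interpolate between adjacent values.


Sorted: 13, 21, 25, 35, 42, 48, 63, 70, 74, 80, 93, 96
n = 12
Index = 80/100 * 11 = 8.8000
Lower = data[8] = 74, Upper = data[9] = 80
P80 = 74 + 0.8000*(6) = 78.8000

P80 = 78.8000


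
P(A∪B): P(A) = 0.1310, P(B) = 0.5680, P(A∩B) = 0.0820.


P(A∪B) = 0.1310 + 0.5680 - 0.0820
= 0.6990 - 0.0820
= 0.6170

P(A∪B) = 0.6170


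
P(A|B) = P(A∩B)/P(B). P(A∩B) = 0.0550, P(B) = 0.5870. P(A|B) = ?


P(A|B) = 0.0550/0.5870 = 0.0937

P(A|B) = 0.0937


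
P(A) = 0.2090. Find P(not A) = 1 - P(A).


P(not A) = 1 - 0.2090 = 0.7910

P(not A) = 0.7910


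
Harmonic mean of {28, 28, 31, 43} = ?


Sum of reciprocals = 1/28 + 1/28 + 1/31 + 1/43 = 0.126942
HM = 4/0.126942 = 31.5103

HM = 31.5103


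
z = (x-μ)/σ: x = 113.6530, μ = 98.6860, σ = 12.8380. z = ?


z = (113.6530 - 98.6860)/12.8380
= 14.9670/12.8380
= 1.1658

z = 1.1658


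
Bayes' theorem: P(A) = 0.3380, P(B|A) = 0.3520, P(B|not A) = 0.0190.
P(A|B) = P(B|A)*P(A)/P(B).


P(B) = P(B|A)*P(A) + P(B|A')*P(A')
= 0.3520*0.3380 + 0.0190*0.6620
= 0.118976 + 0.012578 = 0.131554
P(A|B) = 0.118976/0.131554 = 0.9044

P(A|B) = 0.9044


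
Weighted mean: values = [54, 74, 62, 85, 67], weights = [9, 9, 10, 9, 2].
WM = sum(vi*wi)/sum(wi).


Numerator = 54*9 + 74*9 + 62*10 + 85*9 + 67*2 = 2671
Denominator = 9 + 9 + 10 + 9 + 2 = 39
WM = 2671/39 = 68.4872

WM = 68.4872


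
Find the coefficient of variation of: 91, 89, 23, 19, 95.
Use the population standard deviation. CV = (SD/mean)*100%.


Mean = 63.4000
SD = 34.6964
CV = (34.6964/63.4000)*100 = 54.7262%

CV = 54.7262%


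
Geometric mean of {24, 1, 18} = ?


Product = 24 × 1 × 18 = 432
GM = 432^(1/3) = 7.5595

GM = 7.5595


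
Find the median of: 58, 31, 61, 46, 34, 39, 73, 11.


Sorted: 11, 31, 34, 39, 46, 58, 61, 73
n = 8 (even)
Middle values: 39 and 46
Median = (39+46)/2 = 42.5000

Median = 42.5000


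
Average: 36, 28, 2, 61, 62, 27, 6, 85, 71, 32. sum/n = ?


Sum = 36 + 28 + 2 + 61 + 62 + 27 + 6 + 85 + 71 + 32 = 410
n = 10
Mean = 410/10 = 41.0000

Mean = 41.0000


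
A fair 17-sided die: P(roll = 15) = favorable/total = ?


Favorable outcomes (roll = 15): 1
Total outcomes = 17
P = 1/17 = 0.0588

P = 0.0588


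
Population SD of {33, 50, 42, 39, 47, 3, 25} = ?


Mean = 34.1429
Variance = 222.4082
SD = sqrt(222.4082) = 14.9134

SD = 14.9134


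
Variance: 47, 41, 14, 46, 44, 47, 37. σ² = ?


Mean = 39.4286
Squared deviations: 57.3265, 2.4694, 646.6122, 43.1837, 20.8980, 57.3265, 5.8980
Sum = 833.7143
Variance = 833.7143/7 = 119.1020

Variance = 119.1020


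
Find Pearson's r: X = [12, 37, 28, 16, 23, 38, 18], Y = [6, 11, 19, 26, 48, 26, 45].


Mean X = 24.5714, Mean Y = 25.8571
SD X = 9.439388, SD Y = 14.730227
Cov = -16.918367
r = -16.918367/(9.439388*14.730227) = -0.1217

r = -0.1217


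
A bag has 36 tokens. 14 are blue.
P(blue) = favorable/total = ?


P = 14/36 = 0.3889

P = 0.3889


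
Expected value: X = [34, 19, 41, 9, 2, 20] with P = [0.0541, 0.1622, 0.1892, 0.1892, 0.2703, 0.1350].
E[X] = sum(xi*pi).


E[X] = 34*0.0541 + 19*0.1622 + 41*0.1892 + 9*0.1892 + 2*0.2703 + 20*0.1350
= 1.8394 + 3.0818 + 7.7572 + 1.7028 + 0.5406 + 2.7000
= 17.6218

E[X] = 17.6218


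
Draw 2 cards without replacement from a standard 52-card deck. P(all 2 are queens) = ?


P(all queens) = (4/52) × (3/51)
= 0.0045

P = 0.0045


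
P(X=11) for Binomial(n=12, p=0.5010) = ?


C(12,11) = 12
p^11 = 0.000499
(1-p)^1 = 0.499000
P = 12 * 0.000499 * 0.499000 = 0.0030

P(X=11) = 0.0030


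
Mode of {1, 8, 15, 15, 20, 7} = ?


Frequencies: 1:1, 7:1, 8:1, 15:2, 20:1
Max frequency = 2
Mode = 15

Mode = 15


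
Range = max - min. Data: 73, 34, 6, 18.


Max = 73, Min = 6
Range = 73 - 6 = 67

Range = 67


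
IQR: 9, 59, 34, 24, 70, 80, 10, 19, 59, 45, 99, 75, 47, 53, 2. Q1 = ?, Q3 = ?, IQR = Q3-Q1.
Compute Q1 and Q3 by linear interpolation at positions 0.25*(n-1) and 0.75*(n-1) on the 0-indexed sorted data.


Sorted: 2, 9, 10, 19, 24, 34, 45, 47, 53, 59, 59, 70, 75, 80, 99
Q1 (25th %ile) = 21.5000
Q3 (75th %ile) = 64.5000
IQR = 64.5000 - 21.5000 = 43.0000

IQR = 43.0000


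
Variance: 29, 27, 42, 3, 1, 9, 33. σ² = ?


Mean = 20.5714
Squared deviations: 71.0408, 41.3265, 459.1837, 308.7551, 383.0408, 133.8980, 154.4694
Sum = 1551.7143
Variance = 1551.7143/7 = 221.6735

Variance = 221.6735


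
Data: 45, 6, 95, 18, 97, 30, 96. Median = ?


Sorted: 6, 18, 30, 45, 95, 96, 97
n = 7 (odd)
Middle value = 45

Median = 45


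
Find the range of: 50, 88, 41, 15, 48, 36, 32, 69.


Max = 88, Min = 15
Range = 88 - 15 = 73

Range = 73


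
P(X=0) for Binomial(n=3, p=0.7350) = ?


C(3,0) = 1
p^0 = 1.000000
(1-p)^3 = 0.018610
P = 1 * 1.000000 * 0.018610 = 0.0186

P(X=0) = 0.0186


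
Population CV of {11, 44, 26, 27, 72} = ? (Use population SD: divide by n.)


Mean = 36.0000
SD = 20.8135
CV = (20.8135/36.0000)*100 = 57.8152%

CV = 57.8152%


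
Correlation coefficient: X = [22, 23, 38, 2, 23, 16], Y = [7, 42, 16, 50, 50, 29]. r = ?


Mean X = 20.6667, Mean Y = 32.3333
SD X = 10.671874, SD Y = 16.519349
Cov = -94.555556
r = -94.555556/(10.671874*16.519349) = -0.5364

r = -0.5364


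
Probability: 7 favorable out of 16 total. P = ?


P = 7/16 = 0.4375

P = 0.4375


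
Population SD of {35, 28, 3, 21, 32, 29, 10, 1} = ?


Mean = 19.8750
Variance = 158.1094
SD = sqrt(158.1094) = 12.5742

SD = 12.5742


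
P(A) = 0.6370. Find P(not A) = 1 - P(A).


P(not A) = 1 - 0.6370 = 0.3630

P(not A) = 0.3630


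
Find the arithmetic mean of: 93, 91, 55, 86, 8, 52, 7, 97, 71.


Sum = 93 + 91 + 55 + 86 + 8 + 52 + 7 + 97 + 71 = 560
n = 9
Mean = 560/9 = 62.2222

Mean = 62.2222


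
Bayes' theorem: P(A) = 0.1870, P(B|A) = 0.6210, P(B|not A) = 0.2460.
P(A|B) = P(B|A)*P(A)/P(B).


P(B) = P(B|A)*P(A) + P(B|A')*P(A')
= 0.6210*0.1870 + 0.2460*0.8130
= 0.116127 + 0.199998 = 0.316125
P(A|B) = 0.116127/0.316125 = 0.3673

P(A|B) = 0.3673


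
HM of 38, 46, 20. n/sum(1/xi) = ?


Sum of reciprocals = 1/38 + 1/46 + 1/20 = 0.098055
HM = 3/0.098055 = 30.5951

HM = 30.5951


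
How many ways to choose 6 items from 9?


C(9,6) = 9!/(6! × 3!)
= 362880/(720 × 6)
= 84

C(9,6) = 84


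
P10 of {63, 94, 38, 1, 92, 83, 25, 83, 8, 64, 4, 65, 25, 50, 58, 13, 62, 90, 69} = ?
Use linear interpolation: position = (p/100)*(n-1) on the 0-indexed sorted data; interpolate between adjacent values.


Sorted: 1, 4, 8, 13, 25, 25, 38, 50, 58, 62, 63, 64, 65, 69, 83, 83, 90, 92, 94
n = 19
Index = 10/100 * 18 = 1.8000
Lower = data[1] = 4, Upper = data[2] = 8
P10 = 4 + 0.8000*(4) = 7.2000

P10 = 7.2000


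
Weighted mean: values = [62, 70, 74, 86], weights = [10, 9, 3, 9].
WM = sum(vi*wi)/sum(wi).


Numerator = 62*10 + 70*9 + 74*3 + 86*9 = 2246
Denominator = 10 + 9 + 3 + 9 = 31
WM = 2246/31 = 72.4516

WM = 72.4516


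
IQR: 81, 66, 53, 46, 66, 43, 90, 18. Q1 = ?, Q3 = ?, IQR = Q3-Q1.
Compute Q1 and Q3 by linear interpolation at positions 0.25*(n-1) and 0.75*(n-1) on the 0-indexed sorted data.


Sorted: 18, 43, 46, 53, 66, 66, 81, 90
Q1 (25th %ile) = 45.2500
Q3 (75th %ile) = 69.7500
IQR = 69.7500 - 45.2500 = 24.5000

IQR = 24.5000


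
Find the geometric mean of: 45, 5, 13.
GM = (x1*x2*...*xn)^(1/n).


Product = 45 × 5 × 13 = 2925
GM = 2925^(1/3) = 14.3013

GM = 14.3013


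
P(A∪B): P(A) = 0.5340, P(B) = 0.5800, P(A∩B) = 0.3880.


P(A∪B) = 0.5340 + 0.5800 - 0.3880
= 1.1140 - 0.3880
= 0.7260

P(A∪B) = 0.7260


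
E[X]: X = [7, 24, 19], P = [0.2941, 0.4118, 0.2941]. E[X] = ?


E[X] = 7*0.2941 + 24*0.4118 + 19*0.2941
= 2.0587 + 9.8832 + 5.5879
= 17.5298

E[X] = 17.5298


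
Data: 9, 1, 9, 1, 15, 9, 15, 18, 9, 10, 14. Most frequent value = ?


Frequencies: 1:2, 9:4, 10:1, 14:1, 15:2, 18:1
Max frequency = 4
Mode = 9

Mode = 9


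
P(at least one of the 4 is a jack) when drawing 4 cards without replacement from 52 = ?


P(at least one) = 1 - P(none)
P(none) = (48/52) × (47/51) × (46/50) × (45/49) = 0.718737
P(at least one) = 1 - 0.718737 = 0.2813

P = 0.2813


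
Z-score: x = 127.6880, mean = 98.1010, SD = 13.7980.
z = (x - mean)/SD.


z = (127.6880 - 98.1010)/13.7980
= 29.5870/13.7980
= 2.1443

z = 2.1443


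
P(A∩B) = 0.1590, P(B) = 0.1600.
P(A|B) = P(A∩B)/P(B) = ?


P(A|B) = 0.1590/0.1600 = 0.9938

P(A|B) = 0.9938


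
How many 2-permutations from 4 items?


P(4,2) = 4!/2!
= 24/2
= 12

P(4,2) = 12


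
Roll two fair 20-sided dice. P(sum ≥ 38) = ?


Total outcomes = 20×20 = 400
Favorable (sum ≥ 38): 6
P = 6/400 = 0.0150

P = 0.0150


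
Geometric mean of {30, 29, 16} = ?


Product = 30 × 29 × 16 = 13920
GM = 13920^(1/3) = 24.0554

GM = 24.0554


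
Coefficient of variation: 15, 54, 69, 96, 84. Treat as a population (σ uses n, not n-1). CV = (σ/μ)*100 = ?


Mean = 63.6000
SD = 28.1041
CV = (28.1041/63.6000)*100 = 44.1888%

CV = 44.1888%


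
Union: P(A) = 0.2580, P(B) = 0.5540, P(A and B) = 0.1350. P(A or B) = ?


P(A∪B) = 0.2580 + 0.5540 - 0.1350
= 0.8120 - 0.1350
= 0.6770

P(A∪B) = 0.6770


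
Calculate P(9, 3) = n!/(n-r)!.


P(9,3) = 9!/6!
= 362880/720
= 504

P(9,3) = 504


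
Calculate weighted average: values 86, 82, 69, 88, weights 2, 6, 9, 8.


Numerator = 86*2 + 82*6 + 69*9 + 88*8 = 1989
Denominator = 2 + 6 + 9 + 8 = 25
WM = 1989/25 = 79.5600

WM = 79.5600


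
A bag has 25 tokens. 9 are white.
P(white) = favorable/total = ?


P = 9/25 = 0.3600

P = 0.3600


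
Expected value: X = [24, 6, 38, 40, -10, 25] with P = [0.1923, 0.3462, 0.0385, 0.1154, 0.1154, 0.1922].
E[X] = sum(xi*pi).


E[X] = 24*0.1923 + 6*0.3462 + 38*0.0385 + 40*0.1154 - 10*0.1154 + 25*0.1922
= 4.6152 + 2.0772 + 1.4630 + 4.6160 - 1.1540 + 4.8050
= 16.4224

E[X] = 16.4224


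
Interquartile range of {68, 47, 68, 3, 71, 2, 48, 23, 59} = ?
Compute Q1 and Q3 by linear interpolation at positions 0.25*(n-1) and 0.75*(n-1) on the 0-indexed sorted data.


Sorted: 2, 3, 23, 47, 48, 59, 68, 68, 71
Q1 (25th %ile) = 23.0000
Q3 (75th %ile) = 68.0000
IQR = 68.0000 - 23.0000 = 45.0000

IQR = 45.0000


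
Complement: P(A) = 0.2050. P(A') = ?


P(not A) = 1 - 0.2050 = 0.7950

P(not A) = 0.7950


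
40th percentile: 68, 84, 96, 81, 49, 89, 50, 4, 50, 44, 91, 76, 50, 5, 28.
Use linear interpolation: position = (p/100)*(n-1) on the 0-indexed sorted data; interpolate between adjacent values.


Sorted: 4, 5, 28, 44, 49, 50, 50, 50, 68, 76, 81, 84, 89, 91, 96
n = 15
Index = 40/100 * 14 = 5.6000
Lower = data[5] = 50, Upper = data[6] = 50
P40 = 50 + 0.6000*(0) = 50.0000

P40 = 50.0000


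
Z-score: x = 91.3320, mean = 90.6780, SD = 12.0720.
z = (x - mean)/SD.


z = (91.3320 - 90.6780)/12.0720
= 0.6540/12.0720
= 0.0542

z = 0.0542


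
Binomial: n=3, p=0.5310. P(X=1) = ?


C(3,1) = 3
p^1 = 0.531000
(1-p)^2 = 0.219961
P = 3 * 0.531000 * 0.219961 = 0.3504

P(X=1) = 0.3504


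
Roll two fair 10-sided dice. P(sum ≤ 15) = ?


Total outcomes = 10×10 = 100
Favorable (sum ≤ 15): 85
P = 85/100 = 0.8500

P = 0.8500


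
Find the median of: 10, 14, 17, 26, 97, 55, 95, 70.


Sorted: 10, 14, 17, 26, 55, 70, 95, 97
n = 8 (even)
Middle values: 26 and 55
Median = (26+55)/2 = 40.5000

Median = 40.5000


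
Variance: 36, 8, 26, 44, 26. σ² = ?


Mean = 28.0000
Squared deviations: 64.0000, 400.0000, 4.0000, 256.0000, 4.0000
Sum = 728.0000
Variance = 728.0000/5 = 145.6000

Variance = 145.6000


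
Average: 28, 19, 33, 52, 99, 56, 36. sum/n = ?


Sum = 28 + 19 + 33 + 52 + 99 + 56 + 36 = 323
n = 7
Mean = 323/7 = 46.1429

Mean = 46.1429


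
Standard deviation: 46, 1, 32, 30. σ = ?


Mean = 27.2500
Variance = 267.6875
SD = sqrt(267.6875) = 16.3612

SD = 16.3612


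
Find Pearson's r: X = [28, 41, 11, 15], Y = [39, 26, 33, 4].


Mean X = 23.7500, Mean Y = 25.5000
SD X = 11.776566, SD Y = 13.238202
Cov = 39.625000
r = 39.625000/(11.776566*13.238202) = 0.2542

r = 0.2542


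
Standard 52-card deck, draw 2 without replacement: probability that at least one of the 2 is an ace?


P(at least one) = 1 - P(none)
P(none) = (48/52) × (47/51) = 0.850679
P(at least one) = 1 - 0.850679 = 0.1493

P = 0.1493


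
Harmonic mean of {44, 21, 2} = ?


Sum of reciprocals = 1/44 + 1/21 + 1/2 = 0.570346
HM = 3/0.570346 = 5.2600

HM = 5.2600


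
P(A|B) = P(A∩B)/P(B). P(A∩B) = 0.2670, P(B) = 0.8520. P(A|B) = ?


P(A|B) = 0.2670/0.8520 = 0.3134

P(A|B) = 0.3134


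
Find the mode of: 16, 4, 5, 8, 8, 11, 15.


Frequencies: 4:1, 5:1, 8:2, 11:1, 15:1, 16:1
Max frequency = 2
Mode = 8

Mode = 8


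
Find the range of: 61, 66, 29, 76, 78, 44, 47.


Max = 78, Min = 29
Range = 78 - 29 = 49

Range = 49


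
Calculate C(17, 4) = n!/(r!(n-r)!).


C(17,4) = 17!/(4! × 13!)
= 355687428096000/(24 × 6227020800)
= 2380

C(17,4) = 2380


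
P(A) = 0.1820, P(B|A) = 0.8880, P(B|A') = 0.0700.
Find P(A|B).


P(B) = P(B|A)*P(A) + P(B|A')*P(A')
= 0.8880*0.1820 + 0.0700*0.8180
= 0.161616 + 0.057260 = 0.218876
P(A|B) = 0.161616/0.218876 = 0.7384

P(A|B) = 0.7384


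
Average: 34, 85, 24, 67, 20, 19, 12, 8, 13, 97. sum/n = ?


Sum = 34 + 85 + 24 + 67 + 20 + 19 + 12 + 8 + 13 + 97 = 379
n = 10
Mean = 379/10 = 37.9000

Mean = 37.9000


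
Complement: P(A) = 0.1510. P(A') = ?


P(not A) = 1 - 0.1510 = 0.8490

P(not A) = 0.8490


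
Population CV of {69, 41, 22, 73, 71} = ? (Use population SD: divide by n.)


Mean = 55.2000
SD = 20.3017
CV = (20.3017/55.2000)*100 = 36.7785%

CV = 36.7785%


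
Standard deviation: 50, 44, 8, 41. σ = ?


Mean = 35.7500
Variance = 267.1875
SD = sqrt(267.1875) = 16.3459

SD = 16.3459


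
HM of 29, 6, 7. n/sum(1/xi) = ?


Sum of reciprocals = 1/29 + 1/6 + 1/7 = 0.344007
HM = 3/0.344007 = 8.7208

HM = 8.7208


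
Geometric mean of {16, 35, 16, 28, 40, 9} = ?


Product = 16 × 35 × 16 × 28 × 40 × 9 = 90316800
GM = 90316800^(1/6) = 21.1817

GM = 21.1817


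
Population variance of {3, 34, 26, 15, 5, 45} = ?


Mean = 21.3333
Squared deviations: 336.1111, 160.4444, 21.7778, 40.1111, 266.7778, 560.1111
Sum = 1385.3333
Variance = 1385.3333/6 = 230.8889

Variance = 230.8889


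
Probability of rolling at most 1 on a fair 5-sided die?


Favorable outcomes (roll ≤ 1): 1
Total outcomes = 5
P = 1/5 = 0.2000

P = 0.2000


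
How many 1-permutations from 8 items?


P(8,1) = 8!/7!
= 40320/5040
= 8

P(8,1) = 8


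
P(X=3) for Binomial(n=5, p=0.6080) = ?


C(5,3) = 10
p^3 = 0.224756
(1-p)^2 = 0.153664
P = 10 * 0.224756 * 0.153664 = 0.3454

P(X=3) = 0.3454


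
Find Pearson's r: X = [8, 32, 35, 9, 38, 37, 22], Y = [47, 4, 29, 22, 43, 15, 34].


Mean X = 25.8571, Mean Y = 27.7143
SD X = 12.016995, SD Y = 14.159442
Cov = -51.755102
r = -51.755102/(12.016995*14.159442) = -0.3042

r = -0.3042


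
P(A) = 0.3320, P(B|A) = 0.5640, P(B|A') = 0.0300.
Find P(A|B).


P(B) = P(B|A)*P(A) + P(B|A')*P(A')
= 0.5640*0.3320 + 0.0300*0.6680
= 0.187248 + 0.020040 = 0.207288
P(A|B) = 0.187248/0.207288 = 0.9033

P(A|B) = 0.9033


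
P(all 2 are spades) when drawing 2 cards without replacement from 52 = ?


P(all spades) = (13/52) × (12/51)
= 0.0588

P = 0.0588


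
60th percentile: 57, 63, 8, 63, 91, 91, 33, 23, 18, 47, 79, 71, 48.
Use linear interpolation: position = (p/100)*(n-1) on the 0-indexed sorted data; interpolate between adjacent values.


Sorted: 8, 18, 23, 33, 47, 48, 57, 63, 63, 71, 79, 91, 91
n = 13
Index = 60/100 * 12 = 7.2000
Lower = data[7] = 63, Upper = data[8] = 63
P60 = 63 + 0.2000*(0) = 63.0000

P60 = 63.0000


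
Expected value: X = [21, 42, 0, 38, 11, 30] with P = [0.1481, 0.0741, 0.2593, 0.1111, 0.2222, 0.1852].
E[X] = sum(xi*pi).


E[X] = 21*0.1481 + 42*0.0741 + 0*0.2593 + 38*0.1111 + 11*0.2222 + 30*0.1852
= 3.1101 + 3.1122 + 0 + 4.2218 + 2.4442 + 5.5560
= 18.4443

E[X] = 18.4443


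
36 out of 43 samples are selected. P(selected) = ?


P = 36/43 = 0.8372

P = 0.8372


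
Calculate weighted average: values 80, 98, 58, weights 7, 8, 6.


Numerator = 80*7 + 98*8 + 58*6 = 1692
Denominator = 7 + 8 + 6 = 21
WM = 1692/21 = 80.5714

WM = 80.5714


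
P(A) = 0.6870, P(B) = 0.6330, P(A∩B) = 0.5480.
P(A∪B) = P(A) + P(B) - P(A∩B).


P(A∪B) = 0.6870 + 0.6330 - 0.5480
= 1.3200 - 0.5480
= 0.7720

P(A∪B) = 0.7720


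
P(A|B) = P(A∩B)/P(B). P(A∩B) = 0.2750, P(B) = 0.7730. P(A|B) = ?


P(A|B) = 0.2750/0.7730 = 0.3558

P(A|B) = 0.3558


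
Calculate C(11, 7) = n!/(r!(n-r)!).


C(11,7) = 11!/(7! × 4!)
= 39916800/(5040 × 24)
= 330

C(11,7) = 330


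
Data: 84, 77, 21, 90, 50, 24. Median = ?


Sorted: 21, 24, 50, 77, 84, 90
n = 6 (even)
Middle values: 50 and 77
Median = (50+77)/2 = 63.5000

Median = 63.5000


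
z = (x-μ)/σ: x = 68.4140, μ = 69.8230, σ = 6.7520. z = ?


z = (68.4140 - 69.8230)/6.7520
= -1.4090/6.7520
= -0.2087

z = -0.2087


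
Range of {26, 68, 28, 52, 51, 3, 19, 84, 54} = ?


Max = 84, Min = 3
Range = 84 - 3 = 81

Range = 81


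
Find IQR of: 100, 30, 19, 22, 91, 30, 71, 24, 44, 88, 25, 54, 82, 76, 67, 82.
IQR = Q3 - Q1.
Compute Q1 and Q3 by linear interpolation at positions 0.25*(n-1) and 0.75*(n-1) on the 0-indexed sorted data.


Sorted: 19, 22, 24, 25, 30, 30, 44, 54, 67, 71, 76, 82, 82, 88, 91, 100
Q1 (25th %ile) = 28.7500
Q3 (75th %ile) = 82.0000
IQR = 82.0000 - 28.7500 = 53.2500

IQR = 53.2500


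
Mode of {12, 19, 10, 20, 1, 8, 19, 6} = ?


Frequencies: 1:1, 6:1, 8:1, 10:1, 12:1, 19:2, 20:1
Max frequency = 2
Mode = 19

Mode = 19


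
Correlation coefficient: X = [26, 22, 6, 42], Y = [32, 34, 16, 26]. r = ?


Mean X = 24.0000, Mean Y = 27.0000
SD X = 12.806248, SD Y = 7.000000
Cov = 44.000000
r = 44.000000/(12.806248*7.000000) = 0.4908

r = 0.4908


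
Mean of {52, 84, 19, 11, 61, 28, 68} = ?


Sum = 52 + 84 + 19 + 11 + 61 + 28 + 68 = 323
n = 7
Mean = 323/7 = 46.1429

Mean = 46.1429


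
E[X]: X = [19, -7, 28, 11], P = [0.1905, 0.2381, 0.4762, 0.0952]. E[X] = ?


E[X] = 19*0.1905 - 7*0.2381 + 28*0.4762 + 11*0.0952
= 3.6195 - 1.6667 + 13.3336 + 1.0472
= 16.3336

E[X] = 16.3336


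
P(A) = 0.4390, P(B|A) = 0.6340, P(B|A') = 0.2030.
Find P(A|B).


P(B) = P(B|A)*P(A) + P(B|A')*P(A')
= 0.6340*0.4390 + 0.2030*0.5610
= 0.278326 + 0.113883 = 0.392209
P(A|B) = 0.278326/0.392209 = 0.7096

P(A|B) = 0.7096


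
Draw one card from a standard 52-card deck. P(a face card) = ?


12 face cards in 52 cards
P = 12/52 = 0.2308

P = 0.2308


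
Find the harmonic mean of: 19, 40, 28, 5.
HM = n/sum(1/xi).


Sum of reciprocals = 1/19 + 1/40 + 1/28 + 1/5 = 0.313346
HM = 4/0.313346 = 12.7654

HM = 12.7654


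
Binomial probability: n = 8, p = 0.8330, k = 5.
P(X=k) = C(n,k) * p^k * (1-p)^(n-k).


C(8,5) = 56
p^5 = 0.401074
(1-p)^3 = 0.004657
P = 56 * 0.401074 * 0.004657 = 0.1046

P(X=5) = 0.1046


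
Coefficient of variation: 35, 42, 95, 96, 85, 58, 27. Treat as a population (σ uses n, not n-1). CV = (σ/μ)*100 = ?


Mean = 62.5714
SD = 27.1022
CV = (27.1022/62.5714)*100 = 43.3141%

CV = 43.3141%


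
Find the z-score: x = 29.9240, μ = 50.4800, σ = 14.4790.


z = (29.9240 - 50.4800)/14.4790
= -20.5560/14.4790
= -1.4197

z = -1.4197


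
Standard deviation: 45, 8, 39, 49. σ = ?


Mean = 35.2500
Variance = 260.1875
SD = sqrt(260.1875) = 16.1303

SD = 16.1303


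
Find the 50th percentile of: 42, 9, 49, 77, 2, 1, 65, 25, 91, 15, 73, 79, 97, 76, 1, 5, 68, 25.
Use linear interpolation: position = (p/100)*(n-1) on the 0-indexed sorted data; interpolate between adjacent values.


Sorted: 1, 1, 2, 5, 9, 15, 25, 25, 42, 49, 65, 68, 73, 76, 77, 79, 91, 97
n = 18
Index = 50/100 * 17 = 8.5000
Lower = data[8] = 42, Upper = data[9] = 49
P50 = 42 + 0.5000*(7) = 45.5000

P50 = 45.5000


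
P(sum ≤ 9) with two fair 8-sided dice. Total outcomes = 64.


Total outcomes = 8×8 = 64
Favorable (sum ≤ 9): 36
P = 36/64 = 0.5625

P = 0.5625


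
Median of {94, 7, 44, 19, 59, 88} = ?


Sorted: 7, 19, 44, 59, 88, 94
n = 6 (even)
Middle values: 44 and 59
Median = (44+59)/2 = 51.5000

Median = 51.5000


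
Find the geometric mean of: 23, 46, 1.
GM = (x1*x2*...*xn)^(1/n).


Product = 23 × 46 × 1 = 1058
GM = 1058^(1/3) = 10.1897

GM = 10.1897


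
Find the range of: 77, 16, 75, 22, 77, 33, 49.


Max = 77, Min = 16
Range = 77 - 16 = 61

Range = 61


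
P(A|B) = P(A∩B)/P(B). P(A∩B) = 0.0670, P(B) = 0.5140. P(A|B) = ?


P(A|B) = 0.0670/0.5140 = 0.1304

P(A|B) = 0.1304


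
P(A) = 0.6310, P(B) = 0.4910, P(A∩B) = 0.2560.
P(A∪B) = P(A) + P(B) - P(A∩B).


P(A∪B) = 0.6310 + 0.4910 - 0.2560
= 1.1220 - 0.2560
= 0.8660

P(A∪B) = 0.8660


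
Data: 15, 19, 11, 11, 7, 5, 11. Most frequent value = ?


Frequencies: 5:1, 7:1, 11:3, 15:1, 19:1
Max frequency = 3
Mode = 11

Mode = 11


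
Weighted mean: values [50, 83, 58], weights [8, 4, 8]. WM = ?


Numerator = 50*8 + 83*4 + 58*8 = 1196
Denominator = 8 + 4 + 8 = 20
WM = 1196/20 = 59.8000

WM = 59.8000


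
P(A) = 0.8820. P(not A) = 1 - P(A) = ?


P(not A) = 1 - 0.8820 = 0.1180

P(not A) = 0.1180


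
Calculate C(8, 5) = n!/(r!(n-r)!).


C(8,5) = 8!/(5! × 3!)
= 40320/(120 × 6)
= 56

C(8,5) = 56


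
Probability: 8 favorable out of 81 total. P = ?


P = 8/81 = 0.0988

P = 0.0988


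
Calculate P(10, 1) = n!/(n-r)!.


P(10,1) = 10!/9!
= 3628800/362880
= 10

P(10,1) = 10


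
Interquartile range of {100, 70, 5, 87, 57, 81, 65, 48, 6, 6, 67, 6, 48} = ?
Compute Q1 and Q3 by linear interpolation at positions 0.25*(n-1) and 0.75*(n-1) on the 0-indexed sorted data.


Sorted: 5, 6, 6, 6, 48, 48, 57, 65, 67, 70, 81, 87, 100
Q1 (25th %ile) = 6.0000
Q3 (75th %ile) = 70.0000
IQR = 70.0000 - 6.0000 = 64.0000

IQR = 64.0000


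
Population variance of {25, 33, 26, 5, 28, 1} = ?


Mean = 19.6667
Squared deviations: 28.4444, 177.7778, 40.1111, 215.1111, 69.4444, 348.4444
Sum = 879.3333
Variance = 879.3333/6 = 146.5556

Variance = 146.5556


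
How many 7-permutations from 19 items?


P(19,7) = 19!/12!
= 121645100408832000/479001600
= 253955520

P(19,7) = 253955520


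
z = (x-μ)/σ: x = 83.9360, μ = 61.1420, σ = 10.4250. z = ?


z = (83.9360 - 61.1420)/10.4250
= 22.7940/10.4250
= 2.1865

z = 2.1865


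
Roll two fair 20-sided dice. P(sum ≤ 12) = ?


Total outcomes = 20×20 = 400
Favorable (sum ≤ 12): 66
P = 66/400 = 0.1650

P = 0.1650


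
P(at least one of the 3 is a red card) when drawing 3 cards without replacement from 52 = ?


P(at least one) = 1 - P(none)
P(none) = (26/52) × (25/51) × (24/50) = 0.117647
P(at least one) = 1 - 0.117647 = 0.8824

P = 0.8824


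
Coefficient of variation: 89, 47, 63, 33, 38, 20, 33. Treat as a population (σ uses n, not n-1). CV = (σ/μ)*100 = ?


Mean = 46.1429
SD = 21.4371
CV = (21.4371/46.1429)*100 = 46.4582%

CV = 46.4582%


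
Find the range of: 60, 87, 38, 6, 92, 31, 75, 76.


Max = 92, Min = 6
Range = 92 - 6 = 86

Range = 86


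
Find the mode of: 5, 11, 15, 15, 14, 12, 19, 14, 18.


Frequencies: 5:1, 11:1, 12:1, 14:2, 15:2, 18:1, 19:1
Max frequency = 2
Mode = 14, 15

Mode = 14, 15


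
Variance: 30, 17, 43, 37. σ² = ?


Mean = 31.7500
Squared deviations: 3.0625, 217.5625, 126.5625, 27.5625
Sum = 374.7500
Variance = 374.7500/4 = 93.6875

Variance = 93.6875


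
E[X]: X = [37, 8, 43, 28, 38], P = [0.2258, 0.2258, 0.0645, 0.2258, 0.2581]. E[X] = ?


E[X] = 37*0.2258 + 8*0.2258 + 43*0.0645 + 28*0.2258 + 38*0.2581
= 8.3546 + 1.8064 + 2.7735 + 6.3224 + 9.8078
= 29.0647

E[X] = 29.0647


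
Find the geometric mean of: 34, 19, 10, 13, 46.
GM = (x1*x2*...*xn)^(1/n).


Product = 34 × 19 × 10 × 13 × 46 = 3863080
GM = 3863080^(1/5) = 20.7676

GM = 20.7676


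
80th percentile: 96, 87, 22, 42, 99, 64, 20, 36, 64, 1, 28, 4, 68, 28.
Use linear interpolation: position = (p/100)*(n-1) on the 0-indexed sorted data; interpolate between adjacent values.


Sorted: 1, 4, 20, 22, 28, 28, 36, 42, 64, 64, 68, 87, 96, 99
n = 14
Index = 80/100 * 13 = 10.4000
Lower = data[10] = 68, Upper = data[11] = 87
P80 = 68 + 0.4000*(19) = 75.6000

P80 = 75.6000


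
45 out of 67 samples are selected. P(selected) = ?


P = 45/67 = 0.6716

P = 0.6716


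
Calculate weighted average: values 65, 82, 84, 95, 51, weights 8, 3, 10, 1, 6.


Numerator = 65*8 + 82*3 + 84*10 + 95*1 + 51*6 = 2007
Denominator = 8 + 3 + 10 + 1 + 6 = 28
WM = 2007/28 = 71.6786

WM = 71.6786


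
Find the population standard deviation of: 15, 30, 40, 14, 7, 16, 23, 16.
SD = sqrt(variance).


Mean = 20.1250
Variance = 96.3594
SD = sqrt(96.3594) = 9.8163

SD = 9.8163


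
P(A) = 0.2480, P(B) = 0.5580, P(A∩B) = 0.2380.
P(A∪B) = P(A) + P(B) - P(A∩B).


P(A∪B) = 0.2480 + 0.5580 - 0.2380
= 0.8060 - 0.2380
= 0.5680

P(A∪B) = 0.5680


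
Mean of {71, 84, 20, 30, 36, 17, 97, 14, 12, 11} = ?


Sum = 71 + 84 + 20 + 30 + 36 + 17 + 97 + 14 + 12 + 11 = 392
n = 10
Mean = 392/10 = 39.2000

Mean = 39.2000


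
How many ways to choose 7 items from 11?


C(11,7) = 11!/(7! × 4!)
= 39916800/(5040 × 24)
= 330

C(11,7) = 330


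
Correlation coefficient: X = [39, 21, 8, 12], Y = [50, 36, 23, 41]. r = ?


Mean X = 20.0000, Mean Y = 37.5000
SD X = 11.937336, SD Y = 9.759611
Cov = 95.500000
r = 95.500000/(11.937336*9.759611) = 0.8197

r = 0.8197


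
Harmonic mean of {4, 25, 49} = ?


Sum of reciprocals = 1/4 + 1/25 + 1/49 = 0.310408
HM = 3/0.310408 = 9.6647

HM = 9.6647


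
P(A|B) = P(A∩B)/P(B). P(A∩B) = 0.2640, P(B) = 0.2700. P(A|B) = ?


P(A|B) = 0.2640/0.2700 = 0.9778

P(A|B) = 0.9778


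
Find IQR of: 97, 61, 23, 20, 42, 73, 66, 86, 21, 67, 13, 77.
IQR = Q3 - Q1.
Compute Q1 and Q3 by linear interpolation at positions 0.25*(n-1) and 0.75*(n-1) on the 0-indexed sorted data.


Sorted: 13, 20, 21, 23, 42, 61, 66, 67, 73, 77, 86, 97
Q1 (25th %ile) = 22.5000
Q3 (75th %ile) = 74.0000
IQR = 74.0000 - 22.5000 = 51.5000

IQR = 51.5000
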